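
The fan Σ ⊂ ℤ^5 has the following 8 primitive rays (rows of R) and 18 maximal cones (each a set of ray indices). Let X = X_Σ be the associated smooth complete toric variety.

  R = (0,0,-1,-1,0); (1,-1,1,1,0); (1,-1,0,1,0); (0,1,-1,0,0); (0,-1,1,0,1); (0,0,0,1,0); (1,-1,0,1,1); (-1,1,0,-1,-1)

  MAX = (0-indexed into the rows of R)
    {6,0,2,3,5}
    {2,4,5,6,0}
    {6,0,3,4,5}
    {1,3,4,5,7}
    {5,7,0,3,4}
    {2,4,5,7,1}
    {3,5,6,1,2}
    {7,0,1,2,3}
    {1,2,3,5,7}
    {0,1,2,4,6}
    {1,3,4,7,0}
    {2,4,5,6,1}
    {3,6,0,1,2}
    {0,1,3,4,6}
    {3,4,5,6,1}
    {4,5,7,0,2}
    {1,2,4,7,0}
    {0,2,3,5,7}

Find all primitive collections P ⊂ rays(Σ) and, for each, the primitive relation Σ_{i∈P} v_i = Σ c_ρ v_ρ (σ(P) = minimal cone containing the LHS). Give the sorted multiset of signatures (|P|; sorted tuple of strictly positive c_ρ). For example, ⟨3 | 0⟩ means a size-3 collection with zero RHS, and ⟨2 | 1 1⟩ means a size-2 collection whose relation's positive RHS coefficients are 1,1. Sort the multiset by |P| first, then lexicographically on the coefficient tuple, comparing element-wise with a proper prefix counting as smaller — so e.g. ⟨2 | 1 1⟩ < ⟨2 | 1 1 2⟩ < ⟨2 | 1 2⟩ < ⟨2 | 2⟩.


Minimal non-faces — 3 found among 8 rays, 18 max cones:

  P={6,7}:  v_{6} + v_{7} = 0  ⇒ sig = ⟨2 | 0⟩
  P={0,1,5}:  v_{0} + v_{1} + v_{5} = v_{2}  ⇒ sig = ⟨3 | 1⟩
  P={2,3,4}:  v_{2} + v_{3} + v_{4} = v_{6}  ⇒ sig = ⟨3 | 1⟩

Hence PRS(X_Σ) =
    ⟨2 | 0⟩
    ⟨3 | 1⟩
    ⟨3 | 1⟩


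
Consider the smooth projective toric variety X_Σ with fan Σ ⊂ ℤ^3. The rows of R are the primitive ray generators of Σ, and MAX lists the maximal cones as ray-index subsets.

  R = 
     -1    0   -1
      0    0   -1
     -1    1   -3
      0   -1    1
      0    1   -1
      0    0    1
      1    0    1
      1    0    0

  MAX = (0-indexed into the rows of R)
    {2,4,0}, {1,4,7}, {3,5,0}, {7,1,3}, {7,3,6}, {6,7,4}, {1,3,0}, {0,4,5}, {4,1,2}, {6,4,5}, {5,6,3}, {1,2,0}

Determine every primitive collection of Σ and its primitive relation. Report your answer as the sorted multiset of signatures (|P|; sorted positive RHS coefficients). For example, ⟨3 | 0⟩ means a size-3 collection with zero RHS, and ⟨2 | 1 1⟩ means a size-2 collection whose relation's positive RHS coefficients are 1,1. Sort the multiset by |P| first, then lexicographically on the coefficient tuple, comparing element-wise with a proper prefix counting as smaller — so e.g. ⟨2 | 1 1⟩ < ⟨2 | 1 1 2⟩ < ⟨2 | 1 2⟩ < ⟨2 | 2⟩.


Δ(Σ) — 8 vertices, 11 min non-faces:

  {0,6}:  v_{0} + v_{6} = 0  ⇒ sig = ⟨2 | 0⟩
  {1,5}:  v_{1} + v_{5} = 0  ⇒ sig = ⟨2 | 0⟩
  {3,4}:  v_{3} + v_{4} = 0  ⇒ sig = ⟨2 | 0⟩
  {0,7}:  v_{0} + v_{7} = v_{1}  ⇒ sig = ⟨2 | 1⟩
  {1,6}:  v_{1} + v_{6} = v_{7}  ⇒ sig = ⟨2 | 1⟩
  {5,7}:  v_{5} + v_{7} = v_{6}  ⇒ sig = ⟨2 | 1⟩
  {2,3}:  v_{2} + v_{3} = v_{0} + v_{1}  ⇒ sig = ⟨2 | 1 1⟩
  {2,5}:  v_{2} + v_{5} = v_{0} + v_{4}  ⇒ sig = ⟨2 | 1 1⟩
  {2,6}:  v_{2} + v_{6} = v_{1} + v_{4}  ⇒ sig = ⟨2 | 1 1⟩
  {2,7}:  v_{2} + v_{7} = 2·v_{1} + v_{4}  ⇒ sig = ⟨2 | 1 2⟩
  {0,1,4}:  v_{0} + v_{1} + v_{4} = v_{2}  ⇒ sig = ⟨3 | 1⟩

so the primitive-relation signature multiset is
    ⟨2 | 0⟩
    ⟨2 | 0⟩
    ⟨2 | 0⟩
    ⟨2 | 1⟩
    ⟨2 | 1⟩
    ⟨2 | 1⟩
    ⟨2 | 1 1⟩
    ⟨2 | 1 1⟩
    ⟨2 | 1 1⟩
    ⟨2 | 1 2⟩
    ⟨3 | 1⟩


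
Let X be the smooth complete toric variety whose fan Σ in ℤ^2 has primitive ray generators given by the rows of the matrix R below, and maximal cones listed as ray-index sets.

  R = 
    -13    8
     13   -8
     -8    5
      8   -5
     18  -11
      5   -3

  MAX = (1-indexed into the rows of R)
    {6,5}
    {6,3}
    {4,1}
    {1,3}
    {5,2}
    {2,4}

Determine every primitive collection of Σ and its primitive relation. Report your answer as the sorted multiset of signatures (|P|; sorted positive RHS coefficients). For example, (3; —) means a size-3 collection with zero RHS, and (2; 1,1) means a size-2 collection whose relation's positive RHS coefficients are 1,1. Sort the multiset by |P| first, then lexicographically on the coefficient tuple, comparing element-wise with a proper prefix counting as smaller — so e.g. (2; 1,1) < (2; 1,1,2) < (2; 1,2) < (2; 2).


9 minimal non-faces of Δ(Σ) (on 6 rays):

  P = {1,2}:  v_{1} + v_{2} = 0 ; sig = (2; —)
  P = {3,4}:  v_{3} + v_{4} = 0 ; sig = (2; —)
  P = {1,5}:  v_{1} + v_{5} = v_{6} ; sig = (2; 1)
  P = {1,6}:  v_{1} + v_{6} = v_{3} ; sig = (2; 1)
  P = {2,3}:  v_{2} + v_{3} = v_{6} ; sig = (2; 1)
  P = {2,6}:  v_{2} + v_{6} = v_{5} ; sig = (2; 1)
  P = {4,6}:  v_{4} + v_{6} = v_{2} ; sig = (2; 1)
  P = {3,5}:  v_{3} + v_{5} = 2·v_{6} ; sig = (2; 2)
  P = {4,5}:  v_{4} + v_{5} = 2·v_{2} ; sig = (2; 2)

so the primitive-relation signature multiset is
    (2; —)
    (2; —)
    (2; 1)
    (2; 1)
    (2; 1)
    (2; 1)
    (2; 1)
    (2; 2)
    (2; 2)


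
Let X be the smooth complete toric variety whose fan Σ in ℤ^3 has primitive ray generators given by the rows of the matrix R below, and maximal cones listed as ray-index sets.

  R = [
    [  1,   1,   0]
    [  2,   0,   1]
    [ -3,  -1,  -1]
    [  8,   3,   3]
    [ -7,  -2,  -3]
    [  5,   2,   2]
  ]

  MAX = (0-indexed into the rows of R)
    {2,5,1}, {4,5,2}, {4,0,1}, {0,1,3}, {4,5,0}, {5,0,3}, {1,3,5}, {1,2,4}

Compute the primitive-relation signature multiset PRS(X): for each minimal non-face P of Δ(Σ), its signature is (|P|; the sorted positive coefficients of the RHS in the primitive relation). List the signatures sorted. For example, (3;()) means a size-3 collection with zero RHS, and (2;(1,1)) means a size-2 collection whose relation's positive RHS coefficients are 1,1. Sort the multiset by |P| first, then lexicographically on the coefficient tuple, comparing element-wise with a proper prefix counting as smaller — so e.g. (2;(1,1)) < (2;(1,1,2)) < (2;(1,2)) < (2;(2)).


5 collections generate NE(X_Σ); each relation:

  • {2,3}:  v_{2} + v_{3} = v_{5}  so sig = (2;(1))
  • {3,4}:  v_{3} + v_{4} = v_{0}  so sig = (2;(1))
  • {0,2}:  v_{0} + v_{2} = v_{4} + v_{5}  so sig = (2;(1,1))
  • {1,4,5}:  v_{1} + v_{4} + v_{5} = 0  so sig = (3;())
  • {0,1,5}:  v_{0} + v_{1} + v_{5} = v_{3}  so sig = (3;(1))

Hence PRS(X_Σ) =
{ (2;(1)) ×2,  (2;(1,1)),  (3;()),  (3;(1)) }


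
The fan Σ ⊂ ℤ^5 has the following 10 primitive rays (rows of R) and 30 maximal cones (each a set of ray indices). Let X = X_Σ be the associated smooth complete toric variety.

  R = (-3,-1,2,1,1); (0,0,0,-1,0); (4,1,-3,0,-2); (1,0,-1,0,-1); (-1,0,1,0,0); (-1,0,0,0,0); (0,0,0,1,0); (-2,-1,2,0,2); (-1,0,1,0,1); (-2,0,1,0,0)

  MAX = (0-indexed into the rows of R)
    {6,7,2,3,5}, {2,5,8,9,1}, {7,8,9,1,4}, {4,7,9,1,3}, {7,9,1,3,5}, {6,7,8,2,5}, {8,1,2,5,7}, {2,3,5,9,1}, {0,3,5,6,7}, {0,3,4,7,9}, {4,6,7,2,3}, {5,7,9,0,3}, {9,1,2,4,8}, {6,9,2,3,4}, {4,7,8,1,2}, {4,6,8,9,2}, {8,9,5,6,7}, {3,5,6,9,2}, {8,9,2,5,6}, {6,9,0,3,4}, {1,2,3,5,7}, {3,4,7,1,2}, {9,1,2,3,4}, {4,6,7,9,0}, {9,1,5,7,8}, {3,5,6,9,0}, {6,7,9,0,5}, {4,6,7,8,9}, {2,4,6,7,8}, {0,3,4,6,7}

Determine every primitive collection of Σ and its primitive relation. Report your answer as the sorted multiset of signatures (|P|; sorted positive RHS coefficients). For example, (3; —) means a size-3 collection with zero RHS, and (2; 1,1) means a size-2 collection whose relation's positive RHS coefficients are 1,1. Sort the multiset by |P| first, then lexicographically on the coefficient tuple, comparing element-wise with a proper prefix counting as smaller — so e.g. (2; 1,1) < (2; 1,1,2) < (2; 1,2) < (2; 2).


Σ has 8 primitive collections:

  P = {1,6}:  v_{1} + v_{6} = 0  →  sig = (2; —)
  P = {3,8}:  v_{3} + v_{8} = 0  →  sig = (2; —)
  P = {4,5}:  v_{4} + v_{5} = v_{9}  →  sig = (2; 1)
  P = {0,2}:  v_{0} + v_{2} = v_{3} + v_{6}  →  sig = (2; 1,1)
  P = {0,1}:  v_{0} + v_{1} = v_{3} + v_{7} + v_{9}  →  sig = (2; 1,1,1)
  P = {0,8}:  v_{0} + v_{8} = v_{6} + v_{7} + v_{9}  →  sig = (2; 1,1,1)
  P = {2,7,9}:  v_{2} + v_{7} + v_{9} = 0  →  sig = (3; —)
  P = {3,6,7,9}:  v_{3} + v_{6} + v_{7} + v_{9} = v_{0}  →  sig = (4; 1)

Sorted signature multiset PRS(X):
{ (2; —) ×2,  (2; 1),  (2; 1,1),  (2; 1,1,1) ×2,  (3; —),  (4; 1) }


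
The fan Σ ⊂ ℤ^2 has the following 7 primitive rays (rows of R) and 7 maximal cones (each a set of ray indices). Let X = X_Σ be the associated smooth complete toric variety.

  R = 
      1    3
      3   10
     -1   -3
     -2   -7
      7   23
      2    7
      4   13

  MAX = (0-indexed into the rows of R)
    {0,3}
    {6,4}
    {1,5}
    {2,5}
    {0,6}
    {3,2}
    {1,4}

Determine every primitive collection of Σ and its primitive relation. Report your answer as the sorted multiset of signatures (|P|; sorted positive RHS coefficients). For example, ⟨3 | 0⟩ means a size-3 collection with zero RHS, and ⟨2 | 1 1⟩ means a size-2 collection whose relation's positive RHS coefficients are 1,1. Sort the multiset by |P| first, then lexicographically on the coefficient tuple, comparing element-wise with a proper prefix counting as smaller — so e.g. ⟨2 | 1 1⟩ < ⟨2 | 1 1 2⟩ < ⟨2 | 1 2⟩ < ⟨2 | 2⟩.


14 minimal non-faces of Δ(Σ) (on 7 rays):

  • {0,2}:  v_{0} + v_{2} = 0  →  sig = ⟨2 | 0⟩
  • {3,5}:  v_{3} + v_{5} = 0  →  sig = ⟨2 | 0⟩
  • {0,1}:  v_{0} + v_{1} = v_{6}  →  sig = ⟨2 | 1⟩
  • {0,5}:  v_{0} + v_{5} = v_{1}  →  sig = ⟨2 | 1⟩
  • {1,2}:  v_{1} + v_{2} = v_{5}  →  sig = ⟨2 | 1⟩
  • {1,3}:  v_{1} + v_{3} = v_{0}  →  sig = ⟨2 | 1⟩
  • {1,6}:  v_{1} + v_{6} = v_{4}  →  sig = ⟨2 | 1⟩
  • {2,6}:  v_{2} + v_{6} = v_{1}  →  sig = ⟨2 | 1⟩
  • {3,4}:  v_{3} + v_{4} = v_{0} + v_{6}  →  sig = ⟨2 | 1 1⟩
  • {0,4}:  v_{0} + v_{4} = 2·v_{6}  →  sig = ⟨2 | 2⟩
  • {2,4}:  v_{2} + v_{4} = 2·v_{1}  →  sig = ⟨2 | 2⟩
  • {3,6}:  v_{3} + v_{6} = 2·v_{0}  →  sig = ⟨2 | 2⟩
  • {5,6}:  v_{5} + v_{6} = 2·v_{1}  →  sig = ⟨2 | 2⟩
  • {4,5}:  v_{4} + v_{5} = 3·v_{1}  →  sig = ⟨2 | 3⟩

Sorted signature multiset PRS(X):
    ⟨2 | 0⟩
    ⟨2 | 0⟩
    ⟨2 | 1⟩
    ⟨2 | 1⟩
    ⟨2 | 1⟩
    ⟨2 | 1⟩
    ⟨2 | 1⟩
    ⟨2 | 1⟩
    ⟨2 | 1 1⟩
    ⟨2 | 2⟩
    ⟨2 | 2⟩
    ⟨2 | 2⟩
    ⟨2 | 2⟩
    ⟨2 | 3⟩


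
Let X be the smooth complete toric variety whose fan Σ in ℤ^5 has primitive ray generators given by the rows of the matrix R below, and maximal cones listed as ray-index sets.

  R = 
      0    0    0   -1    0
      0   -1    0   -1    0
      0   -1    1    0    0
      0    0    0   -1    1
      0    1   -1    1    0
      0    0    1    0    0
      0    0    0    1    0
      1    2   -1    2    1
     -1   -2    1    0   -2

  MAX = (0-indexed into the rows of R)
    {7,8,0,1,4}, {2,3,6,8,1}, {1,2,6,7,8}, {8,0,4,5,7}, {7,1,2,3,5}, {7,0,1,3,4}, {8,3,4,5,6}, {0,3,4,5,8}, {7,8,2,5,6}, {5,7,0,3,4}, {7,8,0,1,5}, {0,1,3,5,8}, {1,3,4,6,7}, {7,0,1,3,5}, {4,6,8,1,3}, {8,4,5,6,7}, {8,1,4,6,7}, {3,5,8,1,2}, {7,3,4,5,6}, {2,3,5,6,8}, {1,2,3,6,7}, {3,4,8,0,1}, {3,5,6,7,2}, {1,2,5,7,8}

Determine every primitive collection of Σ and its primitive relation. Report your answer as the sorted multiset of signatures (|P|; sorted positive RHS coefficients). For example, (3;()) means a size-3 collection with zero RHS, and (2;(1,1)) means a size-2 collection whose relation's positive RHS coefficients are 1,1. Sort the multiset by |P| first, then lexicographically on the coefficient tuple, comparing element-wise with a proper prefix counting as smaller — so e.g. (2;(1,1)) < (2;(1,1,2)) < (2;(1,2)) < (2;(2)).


6 collections generate NE(X_Σ); each relation:

  • {0,6}:  v_{0} + v_{6} = 0 — sig = (2;())
  • {2,4}:  v_{2} + v_{4} = v_{6} — sig = (2;(1))
  • {0,2}:  v_{0} + v_{2} = v_{1} + v_{5} — sig = (2;(1,1))
  • {1,4,5}:  v_{1} + v_{4} + v_{5} = 0 — sig = (3;())
  • {1,5,6}:  v_{1} + v_{5} + v_{6} = v_{2} — sig = (3;(1))
  • {3,7,8}:  v_{3} + v_{7} + v_{8} = v_{6} — sig = (3;(1))

Sorted signature multiset PRS(X):
{ (2;()),  (2;(1)),  (2;(1,1)),  (3;()),  (3;(1)) ×2 }


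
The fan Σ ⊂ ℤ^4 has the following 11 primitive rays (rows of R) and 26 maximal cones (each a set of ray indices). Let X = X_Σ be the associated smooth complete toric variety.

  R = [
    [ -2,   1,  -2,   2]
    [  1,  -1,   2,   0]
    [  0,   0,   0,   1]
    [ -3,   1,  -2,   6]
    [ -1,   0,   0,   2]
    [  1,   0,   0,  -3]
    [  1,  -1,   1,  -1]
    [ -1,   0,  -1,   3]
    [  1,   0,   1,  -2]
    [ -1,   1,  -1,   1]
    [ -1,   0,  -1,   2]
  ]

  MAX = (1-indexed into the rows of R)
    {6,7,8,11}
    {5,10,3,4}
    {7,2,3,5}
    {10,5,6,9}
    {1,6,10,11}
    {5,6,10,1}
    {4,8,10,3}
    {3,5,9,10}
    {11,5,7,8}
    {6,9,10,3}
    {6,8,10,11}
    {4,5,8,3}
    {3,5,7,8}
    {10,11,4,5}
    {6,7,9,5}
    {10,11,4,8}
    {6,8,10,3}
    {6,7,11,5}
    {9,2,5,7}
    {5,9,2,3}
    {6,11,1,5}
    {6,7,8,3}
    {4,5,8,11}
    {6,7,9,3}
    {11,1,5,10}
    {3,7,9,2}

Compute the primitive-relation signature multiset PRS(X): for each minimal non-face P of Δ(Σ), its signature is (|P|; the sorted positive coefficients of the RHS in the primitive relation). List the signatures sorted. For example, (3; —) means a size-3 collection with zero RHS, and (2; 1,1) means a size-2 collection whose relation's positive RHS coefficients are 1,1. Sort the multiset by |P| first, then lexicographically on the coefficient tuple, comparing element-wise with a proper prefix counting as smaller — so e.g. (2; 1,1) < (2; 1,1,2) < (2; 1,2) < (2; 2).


23 minimal non-faces of Δ(Σ) (on 11 rays):

  • {7,10}:  v_{7} + v_{10} = 0  →  sig = (2; —)
  • {9,11}:  v_{9} + v_{11} = 0  →  sig = (2; —)
  • {1,2}:  v_{1} + v_{2} = v_{5}  →  sig = (2; 1)
  • {3,11}:  v_{3} + v_{11} = v_{8}  →  sig = (2; 1)
  • {8,9}:  v_{8} + v_{9} = v_{3}  →  sig = (2; 1)
  • {1,3}:  v_{1} + v_{3} = v_{10} + v_{11}  →  sig = (2; 1,1)
  • {2,6}:  v_{2} + v_{6} = v_{7} + v_{9}  →  sig = (2; 1,1)
  • {4,6}:  v_{4} + v_{6} = v_{10} + v_{11}  →  sig = (2; 1,1)
  • {4,7}:  v_{4} + v_{7} = v_{5} + v_{8}  →  sig = (2; 1,1)
  • {1,7}:  v_{1} + v_{7} = v_{5} + v_{6} + v_{11}  →  sig = (2; 1,1,1)
  • {1,9}:  v_{1} + v_{9} = v_{5} + v_{6} + v_{10}  →  sig = (2; 1,1,1)
  • {2,10}:  v_{2} + v_{10} = v_{3} + v_{5} + v_{9}  →  sig = (2; 1,1,1)
  • {2,11}:  v_{2} + v_{11} = v_{3} + v_{5} + v_{7}  →  sig = (2; 1,1,1)
  • {4,9}:  v_{4} + v_{9} = v_{3} + v_{5} + v_{10}  →  sig = (2; 1,1,1)
  • {2,8}:  v_{2} + v_{8} = 2·v_{3} + v_{5} + v_{7}  →  sig = (2; 1,1,2)
  • {1,8}:  v_{1} + v_{8} = v_{10} + 2·v_{11}  →  sig = (2; 1,2)
  • {1,4}:  v_{1} + v_{4} = v_{5} + 2·v_{10} + 2·v_{11}  →  sig = (2; 1,2,2)
  • {2,4}:  v_{2} + v_{4} = 2·v_{3} + 2·v_{5}  →  sig = (2; 2,2)
  • {3,5,6}:  v_{3} + v_{5} + v_{6} = 0  →  sig = (3; —)
  • {5,6,8}:  v_{5} + v_{6} + v_{8} = v_{11}  →  sig = (3; 1)
  • {5,8,10}:  v_{5} + v_{8} + v_{10} = v_{4}  →  sig = (3; 1)
  • {3,5,7,9}:  v_{3} + v_{5} + v_{7} + v_{9} = v_{2}  →  sig = (4; 1)
  • {5,6,10,11}:  v_{5} + v_{6} + v_{10} + v_{11} = v_{1}  →  sig = (4; 1)

Hence PRS(X_Σ) =
    (2; —)
    (2; —)
    (2; 1)
    (2; 1)
    (2; 1)
    (2; 1,1)
    (2; 1,1)
    (2; 1,1)
    (2; 1,1)
    (2; 1,1,1)
    (2; 1,1,1)
    (2; 1,1,1)
    (2; 1,1,1)
    (2; 1,1,1)
    (2; 1,1,2)
    (2; 1,2)
    (2; 1,2,2)
    (2; 2,2)
    (3; —)
    (3; 1)
    (3; 1)
    (4; 1)
    (4; 1)


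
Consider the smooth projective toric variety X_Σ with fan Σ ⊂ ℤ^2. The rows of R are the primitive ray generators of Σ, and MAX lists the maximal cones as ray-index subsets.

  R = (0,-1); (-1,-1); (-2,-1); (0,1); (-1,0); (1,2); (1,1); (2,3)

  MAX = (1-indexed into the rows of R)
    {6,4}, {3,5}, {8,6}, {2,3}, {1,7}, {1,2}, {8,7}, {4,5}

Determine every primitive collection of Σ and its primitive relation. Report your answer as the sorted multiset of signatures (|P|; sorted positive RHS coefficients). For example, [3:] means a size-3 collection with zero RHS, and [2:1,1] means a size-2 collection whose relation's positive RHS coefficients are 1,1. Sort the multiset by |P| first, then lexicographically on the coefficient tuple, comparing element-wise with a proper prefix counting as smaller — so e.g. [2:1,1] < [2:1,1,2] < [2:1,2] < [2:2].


Δ(Σ) — 8 vertices, 20 min non-faces:

  {1,4}:  v_{1} + v_{4} = 0  so sig = [2:]
  {2,7}:  v_{2} + v_{7} = 0  so sig = [2:]
  {1,5}:  v_{1} + v_{5} = v_{2}  so sig = [2:1]
  {1,6}:  v_{1} + v_{6} = v_{7}  so sig = [2:1]
  {2,4}:  v_{2} + v_{4} = v_{5}  so sig = [2:1]
  {2,5}:  v_{2} + v_{5} = v_{3}  so sig = [2:1]
  {2,6}:  v_{2} + v_{6} = v_{4}  so sig = [2:1]
  {2,8}:  v_{2} + v_{8} = v_{6}  so sig = [2:1]
  {3,7}:  v_{3} + v_{7} = v_{5}  so sig = [2:1]
  {4,7}:  v_{4} + v_{7} = v_{6}  so sig = [2:1]
  {5,7}:  v_{5} + v_{7} = v_{4}  so sig = [2:1]
  {6,7}:  v_{6} + v_{7} = v_{8}  so sig = [2:1]
  {3,6}:  v_{3} + v_{6} = v_{4} + v_{5}  so sig = [2:1,1]
  {5,8}:  v_{5} + v_{8} = v_{4} + v_{6}  so sig = [2:1,1]
  {1,3}:  v_{1} + v_{3} = 2·v_{2}  so sig = [2:2]
  {1,8}:  v_{1} + v_{8} = 2·v_{7}  so sig = [2:2]
  {3,4}:  v_{3} + v_{4} = 2·v_{5}  so sig = [2:2]
  {3,8}:  v_{3} + v_{8} = 2·v_{4}  so sig = [2:2]
  {4,8}:  v_{4} + v_{8} = 2·v_{6}  so sig = [2:2]
  {5,6}:  v_{5} + v_{6} = 2·v_{4}  so sig = [2:2]

Signatures (|P|; sorted positive RHS coefficients), sorted:
[[2:], [2:], [2:1], [2:1], [2:1], [2:1], [2:1], [2:1], [2:1], [2:1], [2:1], [2:1], [2:1,1], [2:1,1], [2:2], [2:2], [2:2], [2:2], [2:2], [2:2]]


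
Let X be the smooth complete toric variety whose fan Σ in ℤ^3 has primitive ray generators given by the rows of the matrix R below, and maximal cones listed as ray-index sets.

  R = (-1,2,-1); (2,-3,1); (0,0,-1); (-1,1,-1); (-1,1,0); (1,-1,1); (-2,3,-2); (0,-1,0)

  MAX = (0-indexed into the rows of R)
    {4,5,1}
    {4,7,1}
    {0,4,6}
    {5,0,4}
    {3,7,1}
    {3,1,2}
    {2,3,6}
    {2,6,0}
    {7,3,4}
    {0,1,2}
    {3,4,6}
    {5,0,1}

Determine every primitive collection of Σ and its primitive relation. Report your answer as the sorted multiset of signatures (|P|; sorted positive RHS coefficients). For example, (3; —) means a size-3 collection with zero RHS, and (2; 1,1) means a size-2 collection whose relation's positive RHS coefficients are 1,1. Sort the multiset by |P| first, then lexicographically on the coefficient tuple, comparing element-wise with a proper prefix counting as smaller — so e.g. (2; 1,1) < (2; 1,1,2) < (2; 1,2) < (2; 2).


|primitive collections| = 12. Relations:

  • {3,5}:  v_{3} + v_{5} = 0  →  sig = (2; —)
  • {0,3}:  v_{0} + v_{3} = v_{6}  →  sig = (2; 1)
  • {0,7}:  v_{0} + v_{7} = v_{3}  →  sig = (2; 1)
  • {1,6}:  v_{1} + v_{6} = v_{2}  →  sig = (2; 1)
  • {2,4}:  v_{2} + v_{4} = v_{3}  →  sig = (2; 1)
  • {5,6}:  v_{5} + v_{6} = v_{0}  →  sig = (2; 1)
  • {2,5}:  v_{2} + v_{5} = v_{0} + v_{1}  →  sig = (2; 1,1)
  • {5,7}:  v_{5} + v_{7} = v_{1} + v_{4}  →  sig = (2; 1,1)
  • {2,7}:  v_{2} + v_{7} = v_{1} + 2·v_{3}  →  sig = (2; 1,2)
  • {6,7}:  v_{6} + v_{7} = 2·v_{3}  →  sig = (2; 2)
  • {0,1,4}:  v_{0} + v_{1} + v_{4} = 0  →  sig = (3; —)
  • {1,3,4}:  v_{1} + v_{3} + v_{4} = v_{7}  →  sig = (3; 1)

Sorted signature multiset PRS(X):
    (2; —)
    (2; 1)
    (2; 1)
    (2; 1)
    (2; 1)
    (2; 1)
    (2; 1,1)
    (2; 1,1)
    (2; 1,2)
    (2; 2)
    (3; —)
    (3; 1)


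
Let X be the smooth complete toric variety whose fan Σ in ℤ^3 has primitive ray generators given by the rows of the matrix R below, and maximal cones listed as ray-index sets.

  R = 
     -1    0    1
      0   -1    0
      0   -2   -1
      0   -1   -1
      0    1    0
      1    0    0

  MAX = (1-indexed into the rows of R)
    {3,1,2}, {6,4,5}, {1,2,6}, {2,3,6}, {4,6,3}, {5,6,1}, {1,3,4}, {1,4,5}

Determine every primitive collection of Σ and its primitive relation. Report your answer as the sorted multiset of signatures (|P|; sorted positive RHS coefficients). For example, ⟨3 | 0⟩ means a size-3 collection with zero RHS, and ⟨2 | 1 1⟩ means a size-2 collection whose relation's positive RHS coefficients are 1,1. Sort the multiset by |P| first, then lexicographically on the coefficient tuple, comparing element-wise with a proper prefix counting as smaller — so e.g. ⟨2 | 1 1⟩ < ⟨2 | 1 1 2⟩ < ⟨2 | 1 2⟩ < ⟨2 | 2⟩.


Minimal non-faces — 5 found among 6 rays, 8 max cones:

  • {2,5}:  v_{2} + v_{5} = 0  so sig = ⟨2 | 0⟩
  • {2,4}:  v_{2} + v_{4} = v_{3}  so sig = ⟨2 | 1⟩
  • {3,5}:  v_{3} + v_{5} = v_{4}  so sig = ⟨2 | 1⟩
  • {1,4,6}:  v_{1} + v_{4} + v_{6} = v_{2}  so sig = ⟨3 | 1⟩
  • {1,3,6}:  v_{1} + v_{3} + v_{6} = 2·v_{2}  so sig = ⟨3 | 2⟩

Hence PRS(X_Σ) =
    ⟨2 | 0⟩
    ⟨2 | 1⟩
    ⟨2 | 1⟩
    ⟨3 | 1⟩
    ⟨3 | 2⟩


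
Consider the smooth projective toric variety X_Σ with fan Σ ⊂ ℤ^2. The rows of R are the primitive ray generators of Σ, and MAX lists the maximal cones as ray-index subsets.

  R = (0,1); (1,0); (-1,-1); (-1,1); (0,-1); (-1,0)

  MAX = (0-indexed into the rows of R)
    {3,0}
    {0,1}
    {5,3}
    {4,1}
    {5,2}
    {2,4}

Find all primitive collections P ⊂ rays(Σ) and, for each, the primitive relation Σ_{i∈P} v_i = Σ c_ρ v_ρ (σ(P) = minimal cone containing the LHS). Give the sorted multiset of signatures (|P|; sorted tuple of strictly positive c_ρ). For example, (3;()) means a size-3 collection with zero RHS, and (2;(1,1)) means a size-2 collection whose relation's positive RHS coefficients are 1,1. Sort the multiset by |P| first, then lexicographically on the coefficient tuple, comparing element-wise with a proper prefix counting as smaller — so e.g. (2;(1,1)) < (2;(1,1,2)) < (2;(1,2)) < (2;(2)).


Primitive collections (9):

  • {0,4}:  v_{0} + v_{4} = 0  so sig = (2;())
  • {1,5}:  v_{1} + v_{5} = 0  so sig = (2;())
  • {0,2}:  v_{0} + v_{2} = v_{5}  so sig = (2;(1))
  • {0,5}:  v_{0} + v_{5} = v_{3}  so sig = (2;(1))
  • {1,2}:  v_{1} + v_{2} = v_{4}  so sig = (2;(1))
  • {1,3}:  v_{1} + v_{3} = v_{0}  so sig = (2;(1))
  • {3,4}:  v_{3} + v_{4} = v_{5}  so sig = (2;(1))
  • {4,5}:  v_{4} + v_{5} = v_{2}  so sig = (2;(1))
  • {2,3}:  v_{2} + v_{3} = 2·v_{5}  so sig = (2;(2))

Signatures (|P|; sorted positive RHS coefficients), sorted:
    |P|=2: 9 collections, coeffs (), (), (1), (1), (1), (1), (1), (1), (2)


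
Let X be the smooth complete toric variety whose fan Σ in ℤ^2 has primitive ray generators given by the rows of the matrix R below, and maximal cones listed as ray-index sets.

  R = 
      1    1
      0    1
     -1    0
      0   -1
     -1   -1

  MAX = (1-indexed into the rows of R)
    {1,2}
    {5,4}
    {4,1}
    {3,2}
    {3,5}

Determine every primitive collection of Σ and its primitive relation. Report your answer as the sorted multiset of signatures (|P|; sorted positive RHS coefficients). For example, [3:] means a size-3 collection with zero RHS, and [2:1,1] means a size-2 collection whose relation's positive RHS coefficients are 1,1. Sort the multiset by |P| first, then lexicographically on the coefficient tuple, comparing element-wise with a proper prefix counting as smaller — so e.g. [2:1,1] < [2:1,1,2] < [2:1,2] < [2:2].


5 minimal non-faces of Δ(Σ) (on 5 rays):

  P = {1,5}:  v_{1} + v_{5} = 0 — sig = [2:]
  P = {2,4}:  v_{2} + v_{4} = 0 — sig = [2:]
  P = {1,3}:  v_{1} + v_{3} = v_{2} — sig = [2:1]
  P = {2,5}:  v_{2} + v_{5} = v_{3} — sig = [2:1]
  P = {3,4}:  v_{3} + v_{4} = v_{5} — sig = [2:1]

so the primitive-relation signature multiset is
    [2:]
    [2:]
    [2:1]
    [2:1]
    [2:1]


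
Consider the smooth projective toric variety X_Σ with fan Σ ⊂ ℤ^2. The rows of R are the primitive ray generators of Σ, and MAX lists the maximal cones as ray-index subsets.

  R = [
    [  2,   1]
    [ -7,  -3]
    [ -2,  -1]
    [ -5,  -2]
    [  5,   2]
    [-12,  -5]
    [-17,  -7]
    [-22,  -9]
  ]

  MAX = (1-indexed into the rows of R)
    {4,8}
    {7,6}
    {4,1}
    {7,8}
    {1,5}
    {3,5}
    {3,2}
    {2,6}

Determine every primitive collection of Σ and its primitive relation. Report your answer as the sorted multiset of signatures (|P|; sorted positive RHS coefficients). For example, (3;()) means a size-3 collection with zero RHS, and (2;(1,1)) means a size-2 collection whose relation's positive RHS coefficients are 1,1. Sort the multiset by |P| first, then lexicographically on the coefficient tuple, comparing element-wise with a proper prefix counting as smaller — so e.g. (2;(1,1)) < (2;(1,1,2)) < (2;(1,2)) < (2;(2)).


Minimal non-faces — 20 found among 8 rays, 8 max cones:

  {1,3}:  v_{1} + v_{3} = 0  →  sig = (2;())
  {4,5}:  v_{4} + v_{5} = 0  →  sig = (2;())
  {1,2}:  v_{1} + v_{2} = v_{4}  →  sig = (2;(1))
  {2,4}:  v_{2} + v_{4} = v_{6}  →  sig = (2;(1))
  {2,5}:  v_{2} + v_{5} = v_{3}  →  sig = (2;(1))
  {3,4}:  v_{3} + v_{4} = v_{2}  →  sig = (2;(1))
  {4,6}:  v_{4} + v_{6} = v_{7}  →  sig = (2;(1))
  {4,7}:  v_{4} + v_{7} = v_{8}  →  sig = (2;(1))
  {5,6}:  v_{5} + v_{6} = v_{2}  →  sig = (2;(1))
  {5,7}:  v_{5} + v_{7} = v_{6}  →  sig = (2;(1))
  {5,8}:  v_{5} + v_{8} = v_{7}  →  sig = (2;(1))
  {2,8}:  v_{2} + v_{8} = v_{6} + v_{7}  →  sig = (2;(1,1))
  {3,7}:  v_{3} + v_{7} = v_{2} + v_{6}  →  sig = (2;(1,1))
  {1,6}:  v_{1} + v_{6} = 2·v_{4}  →  sig = (2;(2))
  {2,7}:  v_{2} + v_{7} = 2·v_{6}  →  sig = (2;(2))
  {3,6}:  v_{3} + v_{6} = 2·v_{2}  →  sig = (2;(2))
  {3,8}:  v_{3} + v_{8} = 2·v_{6}  →  sig = (2;(2))
  {6,8}:  v_{6} + v_{8} = 2·v_{7}  →  sig = (2;(2))
  {1,7}:  v_{1} + v_{7} = 3·v_{4}  →  sig = (2;(3))
  {1,8}:  v_{1} + v_{8} = 4·v_{4}  →  sig = (2;(4))

so the primitive-relation signature multiset is
    |P|=2: 20 collections, coeffs (), (), (1), (1), (1), (1), (1), (1), (1), (1), (1), (1,1), (1,1), (2), (2), (2), (2), (2), (3), (4)


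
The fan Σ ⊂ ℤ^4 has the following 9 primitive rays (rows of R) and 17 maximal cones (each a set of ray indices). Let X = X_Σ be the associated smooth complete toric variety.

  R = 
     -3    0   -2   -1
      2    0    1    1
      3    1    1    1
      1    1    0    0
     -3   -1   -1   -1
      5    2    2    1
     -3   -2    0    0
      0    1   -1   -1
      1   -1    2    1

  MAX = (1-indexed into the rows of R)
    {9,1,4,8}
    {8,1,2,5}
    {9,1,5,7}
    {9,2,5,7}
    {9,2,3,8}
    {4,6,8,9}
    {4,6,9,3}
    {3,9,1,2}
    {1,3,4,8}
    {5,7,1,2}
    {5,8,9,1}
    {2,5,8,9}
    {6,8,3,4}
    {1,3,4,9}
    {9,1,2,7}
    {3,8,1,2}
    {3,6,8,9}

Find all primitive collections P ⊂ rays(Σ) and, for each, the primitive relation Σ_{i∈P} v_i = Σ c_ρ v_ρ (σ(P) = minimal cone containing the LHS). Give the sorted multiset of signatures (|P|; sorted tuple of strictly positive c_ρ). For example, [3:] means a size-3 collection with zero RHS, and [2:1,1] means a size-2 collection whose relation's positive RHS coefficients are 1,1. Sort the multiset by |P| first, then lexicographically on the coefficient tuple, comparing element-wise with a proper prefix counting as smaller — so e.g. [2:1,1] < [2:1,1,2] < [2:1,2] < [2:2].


Primitive collections (14):

  P={3,5}:  v_{3} + v_{5} = 0 — sig = [2:]
  P={2,4}:  v_{2} + v_{4} = v_{3} — sig = [2:1]
  P={7,8}:  v_{7} + v_{8} = v_{5} — sig = [2:1]
  P={4,7}:  v_{4} + v_{7} = v_{1} + v_{9} — sig = [2:1,1]
  P={6,7}:  v_{6} + v_{7} = v_{4} + v_{9} — sig = [2:1,1]
  P={3,7}:  v_{3} + v_{7} = v_{1} + v_{2} + v_{9} — sig = [2:1,1,1]
  P={4,5}:  v_{4} + v_{5} = v_{1} + v_{8} + v_{9} — sig = [2:1,1,1]
  P={5,6}:  v_{5} + v_{6} = v_{4} + v_{8} + v_{9} — sig = [2:1,1,1]
  P={2,6}:  v_{2} + v_{6} = 2·v_{3} + v_{8} + v_{9} — sig = [2:1,1,2]
  P={1,6}:  v_{1} + v_{6} = 2·v_{4} — sig = [2:2]
  P={1,2,8,9}:  v_{1} + v_{2} + v_{8} + v_{9} = 0 — sig = [4:]
  P={1,2,5,9}:  v_{1} + v_{2} + v_{5} + v_{9} = v_{7} — sig = [4:1]
  P={1,3,8,9}:  v_{1} + v_{3} + v_{8} + v_{9} = v_{4} — sig = [4:1]
  P={3,4,8,9}:  v_{3} + v_{4} + v_{8} + v_{9} = v_{6} — sig = [4:1]

Signatures (|P|; sorted positive RHS coefficients), sorted:
[[2:], [2:1], [2:1], [2:1,1], [2:1,1], [2:1,1,1], [2:1,1,1], [2:1,1,1], [2:1,1,2], [2:2], [4:], [4:1], [4:1], [4:1]]


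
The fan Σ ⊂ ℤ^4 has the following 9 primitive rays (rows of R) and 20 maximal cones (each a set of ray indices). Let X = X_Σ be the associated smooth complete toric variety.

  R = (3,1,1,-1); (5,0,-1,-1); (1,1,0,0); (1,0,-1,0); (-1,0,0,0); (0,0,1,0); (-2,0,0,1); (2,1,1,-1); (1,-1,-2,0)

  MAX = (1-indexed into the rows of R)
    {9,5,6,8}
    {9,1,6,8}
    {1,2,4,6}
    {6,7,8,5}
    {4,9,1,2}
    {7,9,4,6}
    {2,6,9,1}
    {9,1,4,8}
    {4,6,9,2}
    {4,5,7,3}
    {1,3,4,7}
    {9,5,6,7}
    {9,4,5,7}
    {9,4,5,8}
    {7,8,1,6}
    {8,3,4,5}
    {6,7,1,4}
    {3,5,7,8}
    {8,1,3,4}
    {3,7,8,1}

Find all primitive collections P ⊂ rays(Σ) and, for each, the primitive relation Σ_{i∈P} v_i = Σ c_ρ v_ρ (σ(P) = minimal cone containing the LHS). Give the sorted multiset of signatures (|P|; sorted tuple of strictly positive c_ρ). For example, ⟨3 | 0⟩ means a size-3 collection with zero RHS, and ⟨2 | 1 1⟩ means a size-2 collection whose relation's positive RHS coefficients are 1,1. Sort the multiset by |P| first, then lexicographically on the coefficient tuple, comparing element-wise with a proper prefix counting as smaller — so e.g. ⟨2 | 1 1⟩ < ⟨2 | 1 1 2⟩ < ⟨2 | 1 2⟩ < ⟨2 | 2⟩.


The 13 primitive collections of Σ (r=9, n=4):

  {1,5}:  v_{1} + v_{5} = v_{8}  ⟹  sig = ⟨2 | 1⟩
  {2,5}:  v_{2} + v_{5} = v_{1} + v_{9}  ⟹  sig = ⟨2 | 1 1⟩
  {3,6}:  v_{3} + v_{6} = v_{1} + v_{7}  ⟹  sig = ⟨2 | 1 1⟩
  {2,3}:  v_{2} + v_{3} = v_{1} + 3·v_{4} + v_{6}  ⟹  sig = ⟨2 | 1 1 3⟩
  {2,8}:  v_{2} + v_{8} = 2·v_{1} + v_{9}  ⟹  sig = ⟨2 | 1 2⟩
  {3,9}:  v_{3} + v_{9} = 2·v_{4}  ⟹  sig = ⟨2 | 2⟩
  {2,7}:  v_{2} + v_{7} = 3·v_{4} + 2·v_{6}  ⟹  sig = ⟨2 | 2 3⟩
  {4,5,6}:  v_{4} + v_{5} + v_{6} = 0  ⟹  sig = ⟨3 | 0⟩
  {4,6,8}:  v_{4} + v_{6} + v_{8} = v_{1}  ⟹  sig = ⟨3 | 1⟩
  {4,7,8}:  v_{4} + v_{7} + v_{8} = v_{3}  ⟹  sig = ⟨3 | 1⟩
  {7,8,9}:  v_{7} + v_{8} + v_{9} = v_{4}  ⟹  sig = ⟨3 | 1⟩
  {1,7,9}:  v_{1} + v_{7} + v_{9} = 2·v_{4} + v_{6}  ⟹  sig = ⟨3 | 1 2⟩
  {1,4,6,9}:  v_{1} + v_{4} + v_{6} + v_{9} = v_{2}  ⟹  sig = ⟨4 | 1⟩

Sorted signature multiset PRS(X):
[⟨2 | 1⟩, ⟨2 | 1 1⟩, ⟨2 | 1 1⟩, ⟨2 | 1 1 3⟩, ⟨2 | 1 2⟩, ⟨2 | 2⟩, ⟨2 | 2 3⟩, ⟨3 | 0⟩, ⟨3 | 1⟩, ⟨3 | 1⟩, ⟨3 | 1⟩, ⟨3 | 1 2⟩, ⟨4 | 1⟩]


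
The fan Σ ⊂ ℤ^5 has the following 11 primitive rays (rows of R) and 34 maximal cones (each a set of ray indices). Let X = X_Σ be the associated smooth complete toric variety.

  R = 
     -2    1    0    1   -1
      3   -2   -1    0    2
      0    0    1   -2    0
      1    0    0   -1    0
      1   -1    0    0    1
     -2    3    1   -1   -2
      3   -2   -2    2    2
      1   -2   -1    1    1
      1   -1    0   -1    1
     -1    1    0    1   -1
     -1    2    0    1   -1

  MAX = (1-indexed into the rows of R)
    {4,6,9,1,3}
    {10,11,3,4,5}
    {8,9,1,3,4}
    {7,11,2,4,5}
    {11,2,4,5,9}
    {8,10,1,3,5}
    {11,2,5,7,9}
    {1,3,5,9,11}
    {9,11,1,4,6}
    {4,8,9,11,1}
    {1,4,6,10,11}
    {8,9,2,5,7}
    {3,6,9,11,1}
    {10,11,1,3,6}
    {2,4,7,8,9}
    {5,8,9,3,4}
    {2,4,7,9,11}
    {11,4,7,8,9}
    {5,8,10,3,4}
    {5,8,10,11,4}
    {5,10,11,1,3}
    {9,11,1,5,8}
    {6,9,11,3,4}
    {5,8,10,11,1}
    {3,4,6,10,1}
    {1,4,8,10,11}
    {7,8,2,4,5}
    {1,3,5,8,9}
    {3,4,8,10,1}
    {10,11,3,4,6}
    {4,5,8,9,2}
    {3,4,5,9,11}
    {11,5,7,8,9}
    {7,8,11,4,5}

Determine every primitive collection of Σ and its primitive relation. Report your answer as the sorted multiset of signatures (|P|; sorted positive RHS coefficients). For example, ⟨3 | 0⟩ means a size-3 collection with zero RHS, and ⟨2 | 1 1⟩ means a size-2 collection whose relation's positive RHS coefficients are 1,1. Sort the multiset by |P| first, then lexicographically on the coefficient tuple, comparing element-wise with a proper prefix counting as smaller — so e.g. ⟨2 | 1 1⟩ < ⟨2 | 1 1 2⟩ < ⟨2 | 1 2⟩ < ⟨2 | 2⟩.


Σ has 17 primitive collections:

  P = {9,10}:  v_{9} + v_{10} = 0  →  sig = ⟨2 | 0⟩
  P = {3,7}:  v_{3} + v_{7} = v_{2}  →  sig = ⟨2 | 1⟩
  P = {5,6}:  v_{5} + v_{6} = v_{3} + v_{11}  →  sig = ⟨2 | 1 1⟩
  P = {6,8}:  v_{6} + v_{8} = v_{1} + v_{4}  →  sig = ⟨2 | 1 1⟩
  P = {1,2}:  v_{1} + v_{2} = v_{8} + v_{9} + v_{11}  →  sig = ⟨2 | 1 1 1⟩
  P = {2,3}:  v_{2} + v_{3} = v_{4} + v_{5} + v_{9}  →  sig = ⟨2 | 1 1 1⟩
  P = {2,6}:  v_{2} + v_{6} = v_{4} + v_{9} + v_{11}  →  sig = ⟨2 | 1 1 1⟩
  P = {2,10}:  v_{2} + v_{10} = v_{4} + v_{5} + v_{8} + v_{11}  →  sig = ⟨2 | 1 1 1 1⟩
  P = {6,7}:  v_{6} + v_{7} = v_{4} + v_{8} + v_{9} + 2·v_{11}  →  sig = ⟨2 | 1 1 1 2⟩
  P = {7,10}:  v_{7} + v_{10} = v_{4} + v_{5} + 2·v_{8} + 2·v_{11}  →  sig = ⟨2 | 1 1 2 2⟩
  P = {1,7}:  v_{1} + v_{7} = 2·v_{8} + v_{9} + 2·v_{11}  →  sig = ⟨2 | 1 2 2⟩
  P = {1,4,5}:  v_{1} + v_{4} + v_{5} = 0  →  sig = ⟨3 | 0⟩
  P = {3,8,11}:  v_{3} + v_{8} + v_{11} = 0  →  sig = ⟨3 | 0⟩
  P = {2,8,11}:  v_{2} + v_{8} + v_{11} = v_{7}  →  sig = ⟨3 | 1⟩
  P = {1,3,4,11}:  v_{1} + v_{3} + v_{4} + v_{11} = v_{6}  →  sig = ⟨4 | 1⟩
  P = {4,5,7,9}:  v_{4} + v_{5} + v_{7} + v_{9} = 2·v_{2}  →  sig = ⟨4 | 2⟩
  P = {4,5,8,9,11}:  v_{4} + v_{5} + v_{8} + v_{9} + v_{11} = v_{2}  →  sig = ⟨5 | 1⟩

so the primitive-relation signature multiset is
[⟨2 | 0⟩, ⟨2 | 1⟩, ⟨2 | 1 1⟩, ⟨2 | 1 1⟩, ⟨2 | 1 1 1⟩, ⟨2 | 1 1 1⟩, ⟨2 | 1 1 1⟩, ⟨2 | 1 1 1 1⟩, ⟨2 | 1 1 1 2⟩, ⟨2 | 1 1 2 2⟩, ⟨2 | 1 2 2⟩, ⟨3 | 0⟩, ⟨3 | 0⟩, ⟨3 | 1⟩, ⟨4 | 1⟩, ⟨4 | 2⟩, ⟨5 | 1⟩]


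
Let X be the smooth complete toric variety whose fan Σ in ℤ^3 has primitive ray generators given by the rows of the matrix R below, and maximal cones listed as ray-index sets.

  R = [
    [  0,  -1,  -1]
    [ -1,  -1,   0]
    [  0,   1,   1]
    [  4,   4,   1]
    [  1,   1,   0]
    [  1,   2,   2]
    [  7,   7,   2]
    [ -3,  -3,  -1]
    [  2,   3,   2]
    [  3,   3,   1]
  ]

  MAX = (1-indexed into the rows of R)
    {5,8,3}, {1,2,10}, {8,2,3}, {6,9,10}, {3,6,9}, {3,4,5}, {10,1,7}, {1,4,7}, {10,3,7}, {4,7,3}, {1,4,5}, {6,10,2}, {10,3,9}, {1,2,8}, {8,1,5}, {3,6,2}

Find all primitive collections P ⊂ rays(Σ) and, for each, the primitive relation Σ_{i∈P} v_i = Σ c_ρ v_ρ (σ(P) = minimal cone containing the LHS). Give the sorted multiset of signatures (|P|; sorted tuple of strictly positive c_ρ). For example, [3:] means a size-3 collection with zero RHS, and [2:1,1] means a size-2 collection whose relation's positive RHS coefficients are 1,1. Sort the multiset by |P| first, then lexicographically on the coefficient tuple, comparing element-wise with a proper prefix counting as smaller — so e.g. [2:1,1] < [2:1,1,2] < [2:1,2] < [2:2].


23 collections generate NE(X_Σ); each relation:

  P={1,3}:  v_{1} + v_{3} = 0 ; sig = [2:]
  P={2,5}:  v_{2} + v_{5} = 0 ; sig = [2:]
  P={8,10}:  v_{8} + v_{10} = 0 ; sig = [2:]
  P={2,4}:  v_{2} + v_{4} = v_{10} ; sig = [2:1]
  P={2,9}:  v_{2} + v_{9} = v_{6} ; sig = [2:1]
  P={4,8}:  v_{4} + v_{8} = v_{5} ; sig = [2:1]
  P={4,10}:  v_{4} + v_{10} = v_{7} ; sig = [2:1]
  P={5,6}:  v_{5} + v_{6} = v_{9} ; sig = [2:1]
  P={5,10}:  v_{5} + v_{10} = v_{4} ; sig = [2:1]
  P={7,8}:  v_{7} + v_{8} = v_{4} ; sig = [2:1]
  P={1,9}:  v_{1} + v_{9} = v_{2} + v_{10} ; sig = [2:1,1]
  P={4,6}:  v_{4} + v_{6} = v_{9} + v_{10} ; sig = [2:1,1]
  P={5,9}:  v_{5} + v_{9} = v_{3} + v_{10} ; sig = [2:1,1]
  P={8,9}:  v_{8} + v_{9} = v_{2} + v_{3} ; sig = [2:1,1]
  P={1,6}:  v_{1} + v_{6} = 2·v_{2} + v_{10} ; sig = [2:1,2]
  P={4,9}:  v_{4} + v_{9} = v_{3} + 2·v_{10} ; sig = [2:1,2]
  P={6,7}:  v_{6} + v_{7} = v_{9} + 2·v_{10} ; sig = [2:1,2]
  P={6,8}:  v_{6} + v_{8} = 2·v_{2} + v_{3} ; sig = [2:1,2]
  P={7,9}:  v_{7} + v_{9} = v_{3} + 3·v_{10} ; sig = [2:1,3]
  P={2,7}:  v_{2} + v_{7} = 2·v_{10} ; sig = [2:2]
  P={5,7}:  v_{5} + v_{7} = 2·v_{4} ; sig = [2:2]
  P={2,3,10}:  v_{2} + v_{3} + v_{10} = v_{9} ; sig = [3:1]
  P={3,6,10}:  v_{3} + v_{6} + v_{10} = 2·v_{9} ; sig = [3:2]

Sorted signature multiset PRS(X):
{ [2:] ×3,  [2:1] ×7,  [2:1,1] ×4,  [2:1,2] ×4,  [2:1,3],  [2:2] ×2,  [3:1],  [3:2] }


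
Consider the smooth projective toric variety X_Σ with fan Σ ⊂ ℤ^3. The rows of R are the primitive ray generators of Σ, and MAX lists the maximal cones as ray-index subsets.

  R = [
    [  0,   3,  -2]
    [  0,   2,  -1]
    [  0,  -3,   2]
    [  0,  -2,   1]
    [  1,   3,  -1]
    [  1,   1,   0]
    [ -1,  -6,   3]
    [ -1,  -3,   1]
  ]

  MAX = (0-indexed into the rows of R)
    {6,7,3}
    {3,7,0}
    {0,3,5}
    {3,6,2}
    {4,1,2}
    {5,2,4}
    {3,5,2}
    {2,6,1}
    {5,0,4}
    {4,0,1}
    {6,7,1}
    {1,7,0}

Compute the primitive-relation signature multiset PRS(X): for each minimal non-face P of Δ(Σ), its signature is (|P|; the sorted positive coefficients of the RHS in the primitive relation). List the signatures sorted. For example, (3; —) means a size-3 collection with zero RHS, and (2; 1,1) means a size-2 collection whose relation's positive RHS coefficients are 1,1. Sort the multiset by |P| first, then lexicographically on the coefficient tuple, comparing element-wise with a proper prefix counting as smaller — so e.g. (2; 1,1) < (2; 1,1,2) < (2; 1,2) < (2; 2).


Σ has 10 primitive collections:

  • {0,2}:  v_{0} + v_{2} = 0  ⇒ sig = (2; —)
  • {1,3}:  v_{1} + v_{3} = 0  ⇒ sig = (2; —)
  • {4,7}:  v_{4} + v_{7} = 0  ⇒ sig = (2; —)
  • {0,6}:  v_{0} + v_{6} = v_{7}  ⇒ sig = (2; 1)
  • {1,5}:  v_{1} + v_{5} = v_{4}  ⇒ sig = (2; 1)
  • {2,7}:  v_{2} + v_{7} = v_{6}  ⇒ sig = (2; 1)
  • {3,4}:  v_{3} + v_{4} = v_{5}  ⇒ sig = (2; 1)
  • {4,6}:  v_{4} + v_{6} = v_{2}  ⇒ sig = (2; 1)
  • {5,7}:  v_{5} + v_{7} = v_{3}  ⇒ sig = (2; 1)
  • {5,6}:  v_{5} + v_{6} = v_{2} + v_{3}  ⇒ sig = (2; 1,1)

so the primitive-relation signature multiset is
{ (2; —) ×3,  (2; 1) ×6,  (2; 1,1) }


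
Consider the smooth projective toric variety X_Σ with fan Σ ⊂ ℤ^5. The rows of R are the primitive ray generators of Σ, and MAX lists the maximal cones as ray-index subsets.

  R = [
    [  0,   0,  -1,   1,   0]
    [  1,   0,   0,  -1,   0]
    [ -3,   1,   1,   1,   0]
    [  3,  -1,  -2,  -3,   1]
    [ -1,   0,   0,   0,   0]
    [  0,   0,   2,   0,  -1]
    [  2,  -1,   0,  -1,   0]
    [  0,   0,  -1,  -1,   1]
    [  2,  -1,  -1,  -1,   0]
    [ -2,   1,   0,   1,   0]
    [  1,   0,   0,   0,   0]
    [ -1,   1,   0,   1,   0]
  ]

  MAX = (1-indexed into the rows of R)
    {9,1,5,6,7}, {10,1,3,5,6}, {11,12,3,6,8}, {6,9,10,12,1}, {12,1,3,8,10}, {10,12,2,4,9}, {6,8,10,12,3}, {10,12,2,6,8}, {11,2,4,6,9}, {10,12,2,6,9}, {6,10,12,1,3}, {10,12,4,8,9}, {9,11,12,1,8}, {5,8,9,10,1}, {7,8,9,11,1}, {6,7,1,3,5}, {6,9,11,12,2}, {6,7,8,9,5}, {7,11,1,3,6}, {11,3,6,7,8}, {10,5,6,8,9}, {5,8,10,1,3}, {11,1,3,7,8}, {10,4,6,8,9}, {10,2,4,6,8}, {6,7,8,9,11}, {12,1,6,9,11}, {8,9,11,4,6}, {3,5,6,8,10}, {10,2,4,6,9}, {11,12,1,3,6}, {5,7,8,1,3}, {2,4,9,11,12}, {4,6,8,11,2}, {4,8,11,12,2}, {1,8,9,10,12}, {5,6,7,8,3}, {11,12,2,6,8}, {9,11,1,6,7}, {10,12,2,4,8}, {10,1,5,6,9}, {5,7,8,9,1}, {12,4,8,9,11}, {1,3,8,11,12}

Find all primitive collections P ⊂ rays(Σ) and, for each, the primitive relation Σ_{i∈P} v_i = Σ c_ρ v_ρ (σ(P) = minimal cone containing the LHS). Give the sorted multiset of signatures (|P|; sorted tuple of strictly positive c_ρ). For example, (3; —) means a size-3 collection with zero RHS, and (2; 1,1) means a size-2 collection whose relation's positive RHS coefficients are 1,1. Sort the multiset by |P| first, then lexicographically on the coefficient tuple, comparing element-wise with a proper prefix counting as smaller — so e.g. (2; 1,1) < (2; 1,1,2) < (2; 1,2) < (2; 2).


18 minimal non-faces of Δ(Σ) (on 12 rays):

  {5,11}:  v_{5} + v_{11} = 0 ; sig = (2; —)
  {7,10}:  v_{7} + v_{10} = 0 ; sig = (2; —)
  {3,9}:  v_{3} + v_{9} = v_{5} ; sig = (2; 1)
  {5,12}:  v_{5} + v_{12} = v_{10} ; sig = (2; 1)
  {7,12}:  v_{7} + v_{12} = v_{11} ; sig = (2; 1)
  {10,11}:  v_{10} + v_{11} = v_{12} ; sig = (2; 1)
  {1,2}:  v_{1} + v_{2} = v_{9} + v_{12} ; sig = (2; 1,1)
  {2,3}:  v_{2} + v_{3} = v_{6} + v_{8} + v_{10} ; sig = (2; 1,1,1)
  {2,5}:  v_{2} + v_{5} = v_{6} + v_{8} + v_{9} + v_{10} ; sig = (2; 1,1,1,1)
  {2,7}:  v_{2} + v_{7} = v_{6} + v_{8} + v_{9} + v_{11} ; sig = (2; 1,1,1,1)
  {3,4}:  v_{3} + v_{4} = v_{6} + 2·v_{8} + v_{9} + v_{10} ; sig = (2; 1,1,1,2)
  {1,4}:  v_{1} + v_{4} = v_{8} + 2·v_{9} + v_{12} ; sig = (2; 1,1,2)
  {4,5}:  v_{4} + v_{5} = v_{6} + 2·v_{8} + 2·v_{9} + v_{10} ; sig = (2; 1,1,2,2)
  {4,7}:  v_{4} + v_{7} = v_{6} + 2·v_{8} + 2·v_{9} + v_{11} ; sig = (2; 1,1,2,2)
  {1,6,8}:  v_{1} + v_{6} + v_{8} = 0 ; sig = (3; —)
  {2,8,9}:  v_{2} + v_{8} + v_{9} = v_{4} ; sig = (3; 1)
  {4,6,12}:  v_{4} + v_{6} + v_{12} = 2·v_{2} ; sig = (3; 2)
  {6,8,9,12}:  v_{6} + v_{8} + v_{9} + v_{12} = v_{2} ; sig = (4; 1)

Sorted signature multiset PRS(X):
{ (2; —) ×2,  (2; 1) ×4,  (2; 1,1),  (2; 1,1,1),  (2; 1,1,1,1) ×2,  (2; 1,1,1,2),  (2; 1,1,2),  (2; 1,1,2,2) ×2,  (3; —),  (3; 1),  (3; 2),  (4; 1) }
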